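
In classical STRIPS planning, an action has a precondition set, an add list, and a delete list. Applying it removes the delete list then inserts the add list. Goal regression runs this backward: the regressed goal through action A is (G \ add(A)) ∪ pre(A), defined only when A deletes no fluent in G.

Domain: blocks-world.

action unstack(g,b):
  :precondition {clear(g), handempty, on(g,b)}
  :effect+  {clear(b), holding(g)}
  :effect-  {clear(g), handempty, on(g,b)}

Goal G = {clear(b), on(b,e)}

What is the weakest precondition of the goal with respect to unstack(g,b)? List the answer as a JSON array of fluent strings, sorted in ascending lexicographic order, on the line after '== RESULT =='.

Compute (G \ add) ∪ pre:
  G ∩ del = {}  (empty — regression defined)
  G \ add = {clear(b), on(b,e)} \ {clear(b), holding(g)} = {on(b,e)}
  ∪ pre   = {on(b,e)} ∪ {clear(g), handempty, on(g,b)}
          = {clear(g), handempty, on(b,e), on(g,b)}

== RESULT ==
["clear(g)", "handempty", "on(b,e)", "on(g,b)"]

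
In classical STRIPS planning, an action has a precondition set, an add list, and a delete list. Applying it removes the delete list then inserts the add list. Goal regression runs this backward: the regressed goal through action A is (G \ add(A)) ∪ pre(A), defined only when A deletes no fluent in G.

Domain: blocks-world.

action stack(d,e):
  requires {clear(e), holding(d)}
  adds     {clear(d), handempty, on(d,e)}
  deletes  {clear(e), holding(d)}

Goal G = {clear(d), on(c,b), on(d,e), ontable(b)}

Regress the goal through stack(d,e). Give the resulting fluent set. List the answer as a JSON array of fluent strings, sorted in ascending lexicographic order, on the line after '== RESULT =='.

Regress:
  G ∩ del = {}  (empty — regression defined)
  G \ add = {clear(d), on(c,b), on(d,e), ontable(b)} \ {clear(d), handempty, on(d,e)} = {on(c,b), ontable(b)}
  ∪ pre   = {on(c,b), ontable(b)} ∪ {clear(e), holding(d)}
          = {clear(e), holding(d), on(c,b), ontable(b)}

== RESULT ==
["clear(e)", "holding(d)", "on(c,b)", "ontable(b)"]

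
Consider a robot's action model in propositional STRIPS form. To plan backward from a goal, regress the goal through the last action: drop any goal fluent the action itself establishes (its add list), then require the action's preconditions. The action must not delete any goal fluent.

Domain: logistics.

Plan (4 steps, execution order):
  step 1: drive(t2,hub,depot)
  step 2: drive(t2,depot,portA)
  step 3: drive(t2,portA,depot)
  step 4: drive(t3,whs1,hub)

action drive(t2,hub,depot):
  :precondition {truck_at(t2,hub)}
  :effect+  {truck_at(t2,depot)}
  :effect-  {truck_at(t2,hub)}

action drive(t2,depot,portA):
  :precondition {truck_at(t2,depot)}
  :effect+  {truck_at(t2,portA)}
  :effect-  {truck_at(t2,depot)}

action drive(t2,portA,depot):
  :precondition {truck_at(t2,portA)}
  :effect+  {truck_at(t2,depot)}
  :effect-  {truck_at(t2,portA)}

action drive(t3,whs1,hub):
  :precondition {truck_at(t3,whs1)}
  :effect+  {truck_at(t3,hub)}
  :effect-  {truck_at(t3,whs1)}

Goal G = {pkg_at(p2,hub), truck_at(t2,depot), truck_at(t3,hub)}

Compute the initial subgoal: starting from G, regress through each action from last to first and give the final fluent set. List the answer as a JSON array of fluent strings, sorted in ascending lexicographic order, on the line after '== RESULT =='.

Work backward from the goal:
  through step 4 (drive(t3,whs1,hub)): drop {truck_at(t3,hub)}, keep {pkg_at(p2,hub), truck_at(t2,depot)}, require {truck_at(t3,whs1)}
    → {pkg_at(p2,hub), truck_at(t2,depot), truck_at(t3,whs1)}
  through step 3 (drive(t2,portA,depot)): drop {truck_at(t2,depot)}, keep {pkg_at(p2,hub), truck_at(t3,whs1)}, require {truck_at(t2,portA)}
    → {pkg_at(p2,hub), truck_at(t2,portA), truck_at(t3,whs1)}
  through step 2 (drive(t2,depot,portA)): drop {truck_at(t2,portA)}, keep {pkg_at(p2,hub), truck_at(t3,whs1)}, require {truck_at(t2,depot)}
    → {pkg_at(p2,hub), truck_at(t2,depot), truck_at(t3,whs1)}
  through step 1 (drive(t2,hub,depot)): drop {truck_at(t2,depot)}, keep {pkg_at(p2,hub), truck_at(t3,whs1)}, require {truck_at(t2,hub)}
    → {pkg_at(p2,hub), truck_at(t2,hub), truck_at(t3,whs1)}

== RESULT ==
["pkg_at(p2,hub)", "truck_at(t2,hub)", "truck_at(t3,whs1)"]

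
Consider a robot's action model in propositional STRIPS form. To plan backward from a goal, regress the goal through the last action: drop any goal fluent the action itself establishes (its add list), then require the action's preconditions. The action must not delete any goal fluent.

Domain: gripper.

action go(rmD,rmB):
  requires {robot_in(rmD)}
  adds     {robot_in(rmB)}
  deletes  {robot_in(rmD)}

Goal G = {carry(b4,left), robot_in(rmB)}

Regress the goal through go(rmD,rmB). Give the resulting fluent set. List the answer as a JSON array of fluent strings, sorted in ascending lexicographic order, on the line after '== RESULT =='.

Regress:
  G ∩ del = {}  (empty — regression defined)
  G \ add = {carry(b4,left), robot_in(rmB)} \ {robot_in(rmB)} = {carry(b4,left)}
  ∪ pre   = {carry(b4,left)} ∪ {robot_in(rmD)}
          = {carry(b4,left), robot_in(rmD)}

== RESULT ==
["carry(b4,left)", "robot_in(rmD)"]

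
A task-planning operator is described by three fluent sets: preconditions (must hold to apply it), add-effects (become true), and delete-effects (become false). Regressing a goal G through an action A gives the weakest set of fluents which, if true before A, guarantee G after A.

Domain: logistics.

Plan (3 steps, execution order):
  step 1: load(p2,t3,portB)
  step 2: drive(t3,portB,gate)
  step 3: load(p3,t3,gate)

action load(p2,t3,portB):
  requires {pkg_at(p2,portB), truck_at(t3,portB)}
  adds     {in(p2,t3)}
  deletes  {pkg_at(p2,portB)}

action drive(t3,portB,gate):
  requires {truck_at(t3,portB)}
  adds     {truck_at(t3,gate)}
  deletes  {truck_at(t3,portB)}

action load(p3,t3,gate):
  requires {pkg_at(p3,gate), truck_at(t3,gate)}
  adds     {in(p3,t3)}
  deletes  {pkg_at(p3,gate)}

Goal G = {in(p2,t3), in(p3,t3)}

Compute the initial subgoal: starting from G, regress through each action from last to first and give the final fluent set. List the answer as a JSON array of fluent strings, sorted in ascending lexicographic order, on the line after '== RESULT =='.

Work backward from the goal:
  through step 3 (load(p3,t3,gate)): drop {in(p3,t3)}, keep {in(p2,t3)}, require {pkg_at(p3,gate), truck_at(t3,gate)}
    → {in(p2,t3), pkg_at(p3,gate), truck_at(t3,gate)}
  through step 2 (drive(t3,portB,gate)): drop {truck_at(t3,gate)}, keep {in(p2,t3), pkg_at(p3,gate)}, require {truck_at(t3,portB)}
    → {in(p2,t3), pkg_at(p3,gate), truck_at(t3,portB)}
  through step 1 (load(p2,t3,portB)): drop {in(p2,t3)}, keep {pkg_at(p3,gate), truck_at(t3,portB)}, require {pkg_at(p2,portB), truck_at(t3,portB)}
    → {pkg_at(p2,portB), pkg_at(p3,gate), truck_at(t3,portB)}

== RESULT ==
["pkg_at(p2,portB)", "pkg_at(p3,gate)", "truck_at(t3,portB)"]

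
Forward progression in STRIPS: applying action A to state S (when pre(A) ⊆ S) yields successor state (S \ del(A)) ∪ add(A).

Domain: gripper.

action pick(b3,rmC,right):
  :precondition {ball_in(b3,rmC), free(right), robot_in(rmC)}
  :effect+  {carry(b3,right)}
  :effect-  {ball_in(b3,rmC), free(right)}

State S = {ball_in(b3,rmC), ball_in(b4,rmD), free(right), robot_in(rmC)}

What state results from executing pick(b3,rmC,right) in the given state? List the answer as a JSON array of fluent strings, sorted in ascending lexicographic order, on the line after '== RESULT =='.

Progress:
  pre ⊆ S: {ball_in(b3,rmC), free(right), robot_in(rmC)} ⊆ S  — applicable
  S \ del = {ball_in(b4,rmD), robot_in(rmC)}
  ∪ add   = {ball_in(b4,rmD), carry(b3,right), robot_in(rmC)}

== RESULT ==
["ball_in(b4,rmD)", "carry(b3,right)", "robot_in(rmC)"]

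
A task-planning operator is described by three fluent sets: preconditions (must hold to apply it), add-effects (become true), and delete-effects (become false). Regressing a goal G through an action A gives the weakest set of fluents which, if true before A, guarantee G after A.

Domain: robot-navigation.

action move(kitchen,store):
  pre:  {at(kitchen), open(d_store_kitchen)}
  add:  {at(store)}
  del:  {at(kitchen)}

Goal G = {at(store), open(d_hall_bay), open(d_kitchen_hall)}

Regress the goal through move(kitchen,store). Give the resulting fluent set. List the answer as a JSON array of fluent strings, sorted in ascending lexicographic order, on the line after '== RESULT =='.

Regress:
  G ∩ del = {}  (empty — regression defined)
  G \ add = {at(store), open(d_hall_bay), open(d_kitchen_hall)} \ {at(store)} = {open(d_hall_bay), open(d_kitchen_hall)}
  ∪ pre   = {open(d_hall_bay), open(d_kitchen_hall)} ∪ {at(kitchen), open(d_store_kitchen)}
          = {at(kitchen), open(d_hall_bay), open(d_kitchen_hall), open(d_store_kitchen)}

== RESULT ==
["at(kitchen)", "open(d_hall_bay)", "open(d_kitchen_hall)", "open(d_store_kitchen)"]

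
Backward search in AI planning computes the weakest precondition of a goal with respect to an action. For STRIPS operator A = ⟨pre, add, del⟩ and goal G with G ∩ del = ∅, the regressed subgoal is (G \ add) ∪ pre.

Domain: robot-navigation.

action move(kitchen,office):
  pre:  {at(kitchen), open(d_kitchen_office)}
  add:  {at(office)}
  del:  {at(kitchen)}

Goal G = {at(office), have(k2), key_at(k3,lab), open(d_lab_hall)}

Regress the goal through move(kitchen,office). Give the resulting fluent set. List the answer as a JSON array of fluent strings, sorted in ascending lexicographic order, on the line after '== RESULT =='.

Compute (G \ add) ∪ pre:
  G ∩ del = {}  (empty — regression defined)
  G \ add = {at(office), have(k2), key_at(k3,lab), open(d_lab_hall)} \ {at(office)} = {have(k2), key_at(k3,lab), open(d_lab_hall)}
  ∪ pre   = {have(k2), key_at(k3,lab), open(d_lab_hall)} ∪ {at(kitchen), open(d_kitchen_office)}
          = {at(kitchen), have(k2), key_at(k3,lab), open(d_kitchen_office), open(d_lab_hall)}

== RESULT ==
["at(kitchen)", "have(k2)", "key_at(k3,lab)", "open(d_kitchen_office)", "open(d_lab_hall)"]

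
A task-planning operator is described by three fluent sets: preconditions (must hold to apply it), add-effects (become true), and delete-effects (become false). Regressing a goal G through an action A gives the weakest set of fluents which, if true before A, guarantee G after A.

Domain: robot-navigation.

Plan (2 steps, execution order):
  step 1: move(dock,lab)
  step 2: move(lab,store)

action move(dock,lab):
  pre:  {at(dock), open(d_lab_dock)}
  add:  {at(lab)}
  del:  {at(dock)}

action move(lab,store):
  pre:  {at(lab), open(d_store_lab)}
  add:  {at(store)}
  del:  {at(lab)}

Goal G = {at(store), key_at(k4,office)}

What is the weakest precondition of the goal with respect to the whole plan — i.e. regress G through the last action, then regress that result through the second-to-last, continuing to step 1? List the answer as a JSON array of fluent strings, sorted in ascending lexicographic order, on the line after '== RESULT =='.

Regress step by step:
  through step 2 (move(lab,store)): drop {at(store)}, keep {key_at(k4,office)}, require {at(lab), open(d_store_lab)}
    → {at(lab), key_at(k4,office), open(d_store_lab)}
  through step 1 (move(dock,lab)): drop {at(lab)}, keep {key_at(k4,office), open(d_store_lab)}, require {at(dock), open(d_lab_dock)}
    → {at(dock), key_at(k4,office), open(d_lab_dock), open(d_store_lab)}

== RESULT ==
["at(dock)", "key_at(k4,office)", "open(d_lab_dock)", "open(d_store_lab)"]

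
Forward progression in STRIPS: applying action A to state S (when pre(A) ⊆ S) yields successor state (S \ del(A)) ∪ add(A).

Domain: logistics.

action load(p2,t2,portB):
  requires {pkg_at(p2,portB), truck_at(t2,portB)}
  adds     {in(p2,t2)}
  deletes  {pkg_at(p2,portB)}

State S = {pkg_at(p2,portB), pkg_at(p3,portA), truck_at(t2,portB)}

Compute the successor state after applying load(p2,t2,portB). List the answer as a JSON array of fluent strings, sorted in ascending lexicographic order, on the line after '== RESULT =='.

Compute (S \ del) ∪ add:
  pre ⊆ S: {pkg_at(p2,portB), truck_at(t2,portB)} ⊆ S  — applicable
  S \ del = {pkg_at(p3,portA), truck_at(t2,portB)}
  ∪ add   = {in(p2,t2), pkg_at(p3,portA), truck_at(t2,portB)}

== RESULT ==
["in(p2,t2)", "pkg_at(p3,portA)", "truck_at(t2,portB)"]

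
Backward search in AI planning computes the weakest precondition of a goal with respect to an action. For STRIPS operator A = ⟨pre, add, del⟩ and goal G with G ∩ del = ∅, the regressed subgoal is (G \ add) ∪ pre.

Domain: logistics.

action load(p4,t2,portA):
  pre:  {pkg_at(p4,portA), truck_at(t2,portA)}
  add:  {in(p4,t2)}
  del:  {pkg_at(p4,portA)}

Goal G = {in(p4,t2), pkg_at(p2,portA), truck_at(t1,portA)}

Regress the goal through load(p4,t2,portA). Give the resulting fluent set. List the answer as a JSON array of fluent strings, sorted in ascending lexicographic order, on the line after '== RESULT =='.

Regress:
  G ∩ del = {}  (empty — regression defined)
  G \ add = {in(p4,t2), pkg_at(p2,portA), truck_at(t1,portA)} \ {in(p4,t2)} = {pkg_at(p2,portA), truck_at(t1,portA)}
  ∪ pre   = {pkg_at(p2,portA), truck_at(t1,portA)} ∪ {pkg_at(p4,portA), truck_at(t2,portA)}
          = {pkg_at(p2,portA), pkg_at(p4,portA), truck_at(t1,portA), truck_at(t2,portA)}

== RESULT ==
["pkg_at(p2,portA)", "pkg_at(p4,portA)", "truck_at(t1,portA)", "truck_at(t2,portA)"]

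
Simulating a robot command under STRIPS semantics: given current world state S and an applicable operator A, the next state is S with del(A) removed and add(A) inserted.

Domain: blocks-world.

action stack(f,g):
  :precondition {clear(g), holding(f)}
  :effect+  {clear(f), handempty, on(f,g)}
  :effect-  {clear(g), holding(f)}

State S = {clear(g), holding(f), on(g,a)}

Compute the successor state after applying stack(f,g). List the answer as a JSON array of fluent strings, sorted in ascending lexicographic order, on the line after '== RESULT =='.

Progress:
  pre ⊆ S: {clear(g), holding(f)} ⊆ S  — applicable
  S \ del = {on(g,a)}
  ∪ add   = {clear(f), handempty, on(f,g), on(g,a)}

== RESULT ==
["clear(f)", "handempty", "on(f,g)", "on(g,a)"]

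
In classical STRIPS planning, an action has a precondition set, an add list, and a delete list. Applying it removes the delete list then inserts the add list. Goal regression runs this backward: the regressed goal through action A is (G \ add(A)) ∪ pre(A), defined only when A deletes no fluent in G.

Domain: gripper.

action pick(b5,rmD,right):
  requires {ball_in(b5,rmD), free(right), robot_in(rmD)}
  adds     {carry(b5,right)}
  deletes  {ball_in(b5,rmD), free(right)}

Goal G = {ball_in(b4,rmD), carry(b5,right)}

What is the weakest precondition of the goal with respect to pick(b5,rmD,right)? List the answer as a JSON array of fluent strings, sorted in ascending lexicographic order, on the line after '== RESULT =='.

Regress:
  G ∩ del = {}  (empty — regression defined)
  G \ add = {ball_in(b4,rmD), carry(b5,right)} \ {carry(b5,right)} = {ball_in(b4,rmD)}
  ∪ pre   = {ball_in(b4,rmD)} ∪ {ball_in(b5,rmD), free(right), robot_in(rmD)}
          = {ball_in(b4,rmD), ball_in(b5,rmD), free(right), robot_in(rmD)}

== RESULT ==
["ball_in(b4,rmD)", "ball_in(b5,rmD)", "free(right)", "robot_in(rmD)"]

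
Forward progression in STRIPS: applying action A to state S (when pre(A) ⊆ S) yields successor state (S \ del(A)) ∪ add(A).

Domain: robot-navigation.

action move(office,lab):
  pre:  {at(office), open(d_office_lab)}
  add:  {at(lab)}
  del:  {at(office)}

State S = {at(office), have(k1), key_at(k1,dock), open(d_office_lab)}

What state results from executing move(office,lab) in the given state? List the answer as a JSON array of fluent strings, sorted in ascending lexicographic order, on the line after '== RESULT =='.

Compute (S \ del) ∪ add:
  pre ⊆ S: {at(office), open(d_office_lab)} ⊆ S  — applicable
  S \ del = {have(k1), key_at(k1,dock), open(d_office_lab)}
  ∪ add   = {at(lab), have(k1), key_at(k1,dock), open(d_office_lab)}

== RESULT ==
["at(lab)", "have(k1)", "key_at(k1,dock)", "open(d_office_lab)"]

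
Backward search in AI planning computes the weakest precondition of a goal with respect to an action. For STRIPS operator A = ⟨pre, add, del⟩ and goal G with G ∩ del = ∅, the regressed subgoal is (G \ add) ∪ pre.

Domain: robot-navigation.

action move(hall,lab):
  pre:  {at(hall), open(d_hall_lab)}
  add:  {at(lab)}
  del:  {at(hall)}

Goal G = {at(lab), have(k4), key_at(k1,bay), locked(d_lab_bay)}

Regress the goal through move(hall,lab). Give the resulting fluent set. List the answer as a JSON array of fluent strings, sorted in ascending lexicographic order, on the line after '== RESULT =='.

Regress:
  G ∩ del = {}  (empty — regression defined)
  G \ add = {at(lab), have(k4), key_at(k1,bay), locked(d_lab_bay)} \ {at(lab)} = {have(k4), key_at(k1,bay), locked(d_lab_bay)}
  ∪ pre   = {have(k4), key_at(k1,bay), locked(d_lab_bay)} ∪ {at(hall), open(d_hall_lab)}
          = {at(hall), have(k4), key_at(k1,bay), locked(d_lab_bay), open(d_hall_lab)}

== RESULT ==
["at(hall)", "have(k4)", "key_at(k1,bay)", "locked(d_lab_bay)", "open(d_hall_lab)"]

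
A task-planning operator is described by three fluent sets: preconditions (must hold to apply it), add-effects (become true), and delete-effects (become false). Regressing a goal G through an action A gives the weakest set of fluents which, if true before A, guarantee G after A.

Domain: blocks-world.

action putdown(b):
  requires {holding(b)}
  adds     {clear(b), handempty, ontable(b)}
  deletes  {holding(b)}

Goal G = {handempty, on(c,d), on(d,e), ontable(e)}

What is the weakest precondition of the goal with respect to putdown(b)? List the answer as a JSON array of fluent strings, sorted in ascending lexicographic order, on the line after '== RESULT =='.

Compute (G \ add) ∪ pre:
  G ∩ del = {}  (empty — regression defined)
  G \ add = {handempty, on(c,d), on(d,e), ontable(e)} \ {clear(b), handempty, ontable(b)} = {on(c,d), on(d,e), ontable(e)}
  ∪ pre   = {on(c,d), on(d,e), ontable(e)} ∪ {holding(b)}
          = {holding(b), on(c,d), on(d,e), ontable(e)}

== RESULT ==
["holding(b)", "on(c,d)", "on(d,e)", "ontable(e)"]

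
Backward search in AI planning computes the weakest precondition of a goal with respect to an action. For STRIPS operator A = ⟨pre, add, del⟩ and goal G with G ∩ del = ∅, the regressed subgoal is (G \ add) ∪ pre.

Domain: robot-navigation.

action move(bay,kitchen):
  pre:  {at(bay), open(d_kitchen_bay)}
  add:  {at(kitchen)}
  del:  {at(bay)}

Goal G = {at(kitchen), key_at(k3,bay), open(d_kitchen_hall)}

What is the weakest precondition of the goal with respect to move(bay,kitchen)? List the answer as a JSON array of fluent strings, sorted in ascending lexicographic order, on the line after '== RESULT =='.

Compute (G \ add) ∪ pre:
  G ∩ del = {}  (empty — regression defined)
  G \ add = {at(kitchen), key_at(k3,bay), open(d_kitchen_hall)} \ {at(kitchen)} = {key_at(k3,bay), open(d_kitchen_hall)}
  ∪ pre   = {key_at(k3,bay), open(d_kitchen_hall)} ∪ {at(bay), open(d_kitchen_bay)}
          = {at(bay), key_at(k3,bay), open(d_kitchen_bay), open(d_kitchen_hall)}

== RESULT ==
["at(bay)", "key_at(k3,bay)", "open(d_kitchen_bay)", "open(d_kitchen_hall)"]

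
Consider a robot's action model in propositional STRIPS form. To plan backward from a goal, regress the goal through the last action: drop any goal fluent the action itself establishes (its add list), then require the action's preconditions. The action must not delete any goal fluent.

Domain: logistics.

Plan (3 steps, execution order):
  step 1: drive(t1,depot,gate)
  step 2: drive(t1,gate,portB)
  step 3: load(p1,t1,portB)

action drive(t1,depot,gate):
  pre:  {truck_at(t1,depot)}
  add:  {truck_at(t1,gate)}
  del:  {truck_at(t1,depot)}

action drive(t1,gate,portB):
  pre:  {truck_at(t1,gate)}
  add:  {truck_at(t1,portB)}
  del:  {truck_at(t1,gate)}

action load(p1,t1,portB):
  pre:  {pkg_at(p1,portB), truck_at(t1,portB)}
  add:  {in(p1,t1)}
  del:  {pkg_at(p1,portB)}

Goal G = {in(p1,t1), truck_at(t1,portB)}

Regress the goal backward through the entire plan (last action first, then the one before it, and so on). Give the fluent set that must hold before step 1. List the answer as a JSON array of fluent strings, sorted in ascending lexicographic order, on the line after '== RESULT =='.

Regress step by step:
  through step 3 (load(p1,t1,portB)): drop {in(p1,t1)}, keep {truck_at(t1,portB)}, require {pkg_at(p1,portB), truck_at(t1,portB)}
    → {pkg_at(p1,portB), truck_at(t1,portB)}
  through step 2 (drive(t1,gate,portB)): drop {truck_at(t1,portB)}, keep {pkg_at(p1,portB)}, require {truck_at(t1,gate)}
    → {pkg_at(p1,portB), truck_at(t1,gate)}
  through step 1 (drive(t1,depot,gate)): drop {truck_at(t1,gate)}, keep {pkg_at(p1,portB)}, require {truck_at(t1,depot)}
    → {pkg_at(p1,portB), truck_at(t1,depot)}

== RESULT ==
["pkg_at(p1,portB)", "truck_at(t1,depot)"]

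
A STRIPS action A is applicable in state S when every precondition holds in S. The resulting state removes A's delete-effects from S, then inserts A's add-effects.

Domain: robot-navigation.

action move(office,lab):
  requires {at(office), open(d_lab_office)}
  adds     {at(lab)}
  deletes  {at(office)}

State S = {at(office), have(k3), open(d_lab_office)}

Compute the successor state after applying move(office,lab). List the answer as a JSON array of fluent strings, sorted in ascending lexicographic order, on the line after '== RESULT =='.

Progress:
  pre ⊆ S: {at(office), open(d_lab_office)} ⊆ S  — applicable
  S \ del = {have(k3), open(d_lab_office)}
  ∪ add   = {at(lab), have(k3), open(d_lab_office)}

== RESULT ==
["at(lab)", "have(k3)", "open(d_lab_office)"]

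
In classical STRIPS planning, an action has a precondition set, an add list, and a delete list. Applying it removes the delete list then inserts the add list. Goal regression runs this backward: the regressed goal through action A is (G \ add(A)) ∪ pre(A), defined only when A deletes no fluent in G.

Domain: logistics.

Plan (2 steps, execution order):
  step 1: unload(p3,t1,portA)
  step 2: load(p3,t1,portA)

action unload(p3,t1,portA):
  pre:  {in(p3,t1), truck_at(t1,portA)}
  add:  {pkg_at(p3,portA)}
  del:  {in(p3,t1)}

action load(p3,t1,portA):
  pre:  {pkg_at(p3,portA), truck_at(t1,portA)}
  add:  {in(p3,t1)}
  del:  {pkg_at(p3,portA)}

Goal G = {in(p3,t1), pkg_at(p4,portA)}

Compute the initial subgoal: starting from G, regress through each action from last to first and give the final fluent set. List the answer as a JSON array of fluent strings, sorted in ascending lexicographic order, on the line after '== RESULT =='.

Regress step by step:
  through step 2 (load(p3,t1,portA)): drop {in(p3,t1)}, keep {pkg_at(p4,portA)}, require {pkg_at(p3,portA), truck_at(t1,portA)}
    → {pkg_at(p3,portA), pkg_at(p4,portA), truck_at(t1,portA)}
  through step 1 (unload(p3,t1,portA)): drop {pkg_at(p3,portA)}, keep {pkg_at(p4,portA), truck_at(t1,portA)}, require {in(p3,t1), truck_at(t1,portA)}
    → {in(p3,t1), pkg_at(p4,portA), truck_at(t1,portA)}

== RESULT ==
["in(p3,t1)", "pkg_at(p4,portA)", "truck_at(t1,portA)"]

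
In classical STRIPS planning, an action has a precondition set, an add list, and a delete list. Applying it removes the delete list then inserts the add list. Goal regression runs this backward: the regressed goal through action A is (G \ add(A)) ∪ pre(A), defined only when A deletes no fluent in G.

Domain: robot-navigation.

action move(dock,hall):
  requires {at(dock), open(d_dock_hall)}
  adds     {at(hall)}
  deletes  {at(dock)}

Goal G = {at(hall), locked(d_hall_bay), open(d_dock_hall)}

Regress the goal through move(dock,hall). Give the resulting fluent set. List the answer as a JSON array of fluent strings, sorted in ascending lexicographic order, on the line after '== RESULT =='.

Compute (G \ add) ∪ pre:
  G ∩ del = {}  (empty — regression defined)
  G \ add = {at(hall), locked(d_hall_bay), open(d_dock_hall)} \ {at(hall)} = {locked(d_hall_bay), open(d_dock_hall)}
  ∪ pre   = {locked(d_hall_bay), open(d_dock_hall)} ∪ {at(dock), open(d_dock_hall)}
          = {at(dock), locked(d_hall_bay), open(d_dock_hall)}

== RESULT ==
["at(dock)", "locked(d_hall_bay)", "open(d_dock_hall)"]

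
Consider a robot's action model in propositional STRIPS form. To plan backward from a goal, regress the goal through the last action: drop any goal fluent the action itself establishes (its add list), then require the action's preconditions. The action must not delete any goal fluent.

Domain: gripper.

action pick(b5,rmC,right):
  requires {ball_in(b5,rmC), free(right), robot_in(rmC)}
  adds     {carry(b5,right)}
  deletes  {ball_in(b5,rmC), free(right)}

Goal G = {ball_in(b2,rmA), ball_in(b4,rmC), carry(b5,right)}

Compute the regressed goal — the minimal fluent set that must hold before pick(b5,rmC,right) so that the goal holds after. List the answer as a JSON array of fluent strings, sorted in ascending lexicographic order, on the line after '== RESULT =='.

Compute (G \ add) ∪ pre:
  G ∩ del = {}  (empty — regression defined)
  G \ add = {ball_in(b2,rmA), ball_in(b4,rmC), carry(b5,right)} \ {carry(b5,right)} = {ball_in(b2,rmA), ball_in(b4,rmC)}
  ∪ pre   = {ball_in(b2,rmA), ball_in(b4,rmC)} ∪ {ball_in(b5,rmC), free(right), robot_in(rmC)}
          = {ball_in(b2,rmA), ball_in(b4,rmC), ball_in(b5,rmC), free(right), robot_in(rmC)}

== RESULT ==
["ball_in(b2,rmA)", "ball_in(b4,rmC)", "ball_in(b5,rmC)", "free(right)", "robot_in(rmC)"]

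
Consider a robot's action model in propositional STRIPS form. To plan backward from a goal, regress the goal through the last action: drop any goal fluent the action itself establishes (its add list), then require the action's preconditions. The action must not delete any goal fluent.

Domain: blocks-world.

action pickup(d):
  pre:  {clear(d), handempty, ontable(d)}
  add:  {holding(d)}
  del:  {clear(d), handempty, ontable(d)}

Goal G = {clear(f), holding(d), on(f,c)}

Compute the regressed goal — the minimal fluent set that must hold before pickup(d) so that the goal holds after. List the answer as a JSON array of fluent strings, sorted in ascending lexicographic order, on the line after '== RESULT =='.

Compute (G \ add) ∪ pre:
  G ∩ del = {}  (empty — regression defined)
  G \ add = {clear(f), holding(d), on(f,c)} \ {holding(d)} = {clear(f), on(f,c)}
  ∪ pre   = {clear(f), on(f,c)} ∪ {clear(d), handempty, ontable(d)}
          = {clear(d), clear(f), handempty, on(f,c), ontable(d)}

== RESULT ==
["clear(d)", "clear(f)", "handempty", "on(f,c)", "ontable(d)"]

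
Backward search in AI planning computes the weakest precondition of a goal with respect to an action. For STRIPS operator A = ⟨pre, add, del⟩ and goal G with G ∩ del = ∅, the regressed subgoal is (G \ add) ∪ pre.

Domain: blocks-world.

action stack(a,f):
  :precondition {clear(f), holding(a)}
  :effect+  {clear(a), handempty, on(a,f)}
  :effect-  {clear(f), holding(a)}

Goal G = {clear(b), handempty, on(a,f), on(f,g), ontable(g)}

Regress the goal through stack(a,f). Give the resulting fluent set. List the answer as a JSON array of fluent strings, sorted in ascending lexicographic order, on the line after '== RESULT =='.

Regress:
  G ∩ del = {}  (empty — regression defined)
  G \ add = {clear(b), handempty, on(a,f), on(f,g), ontable(g)} \ {clear(a), handempty, on(a,f)} = {clear(b), on(f,g), ontable(g)}
  ∪ pre   = {clear(b), on(f,g), ontable(g)} ∪ {clear(f), holding(a)}
          = {clear(b), clear(f), holding(a), on(f,g), ontable(g)}

== RESULT ==
["clear(b)", "clear(f)", "holding(a)", "on(f,g)", "ontable(g)"]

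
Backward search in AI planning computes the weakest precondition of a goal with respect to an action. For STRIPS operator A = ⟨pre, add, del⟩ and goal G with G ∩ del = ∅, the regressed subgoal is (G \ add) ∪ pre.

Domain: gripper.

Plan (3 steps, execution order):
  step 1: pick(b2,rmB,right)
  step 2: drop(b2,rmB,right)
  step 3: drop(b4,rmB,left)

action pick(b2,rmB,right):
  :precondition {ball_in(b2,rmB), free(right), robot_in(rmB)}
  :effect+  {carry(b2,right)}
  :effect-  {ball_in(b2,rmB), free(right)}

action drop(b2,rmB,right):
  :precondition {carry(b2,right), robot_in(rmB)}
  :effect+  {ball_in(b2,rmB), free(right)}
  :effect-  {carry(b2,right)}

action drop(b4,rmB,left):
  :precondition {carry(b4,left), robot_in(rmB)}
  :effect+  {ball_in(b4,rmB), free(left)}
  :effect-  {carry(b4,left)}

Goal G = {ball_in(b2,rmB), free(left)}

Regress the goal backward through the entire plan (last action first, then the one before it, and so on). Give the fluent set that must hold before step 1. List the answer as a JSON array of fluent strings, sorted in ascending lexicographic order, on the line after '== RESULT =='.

Work backward from the goal:
  through step 3 (drop(b4,rmB,left)): drop {free(left)}, keep {ball_in(b2,rmB)}, require {carry(b4,left), robot_in(rmB)}
    → {ball_in(b2,rmB), carry(b4,left), robot_in(rmB)}
  through step 2 (drop(b2,rmB,right)): drop {ball_in(b2,rmB)}, keep {carry(b4,left), robot_in(rmB)}, require {carry(b2,right), robot_in(rmB)}
    → {carry(b2,right), carry(b4,left), robot_in(rmB)}
  through step 1 (pick(b2,rmB,right)): drop {carry(b2,right)}, keep {carry(b4,left), robot_in(rmB)}, require {ball_in(b2,rmB), free(right), robot_in(rmB)}
    → {ball_in(b2,rmB), carry(b4,left), free(right), robot_in(rmB)}

== RESULT ==
["ball_in(b2,rmB)", "carry(b4,left)", "free(right)", "robot_in(rmB)"]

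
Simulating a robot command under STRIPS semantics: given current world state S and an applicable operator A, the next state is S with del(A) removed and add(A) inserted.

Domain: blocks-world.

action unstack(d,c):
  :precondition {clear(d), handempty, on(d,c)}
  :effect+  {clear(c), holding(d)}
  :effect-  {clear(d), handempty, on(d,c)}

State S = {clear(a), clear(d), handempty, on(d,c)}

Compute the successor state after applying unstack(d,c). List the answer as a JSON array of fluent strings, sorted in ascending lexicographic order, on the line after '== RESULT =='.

Compute (S \ del) ∪ add:
  pre ⊆ S: {clear(d), handempty, on(d,c)} ⊆ S  — applicable
  S \ del = {clear(a)}
  ∪ add   = {clear(a), clear(c), holding(d)}

== RESULT ==
["clear(a)", "clear(c)", "holding(d)"]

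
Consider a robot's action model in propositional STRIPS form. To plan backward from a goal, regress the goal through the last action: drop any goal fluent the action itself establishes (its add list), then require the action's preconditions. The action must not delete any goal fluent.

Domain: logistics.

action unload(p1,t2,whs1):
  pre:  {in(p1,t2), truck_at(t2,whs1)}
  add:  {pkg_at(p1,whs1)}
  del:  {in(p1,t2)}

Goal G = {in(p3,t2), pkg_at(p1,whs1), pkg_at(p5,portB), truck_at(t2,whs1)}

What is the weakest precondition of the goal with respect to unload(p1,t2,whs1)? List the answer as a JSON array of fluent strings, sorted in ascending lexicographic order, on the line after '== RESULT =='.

Compute (G \ add) ∪ pre:
  G ∩ del = {}  (empty — regression defined)
  G \ add = {in(p3,t2), pkg_at(p1,whs1), pkg_at(p5,portB), truck_at(t2,whs1)} \ {pkg_at(p1,whs1)} = {in(p3,t2), pkg_at(p5,portB), truck_at(t2,whs1)}
  ∪ pre   = {in(p3,t2), pkg_at(p5,portB), truck_at(t2,whs1)} ∪ {in(p1,t2), truck_at(t2,whs1)}
          = {in(p1,t2), in(p3,t2), pkg_at(p5,portB), truck_at(t2,whs1)}

== RESULT ==
["in(p1,t2)", "in(p3,t2)", "pkg_at(p5,portB)", "truck_at(t2,whs1)"]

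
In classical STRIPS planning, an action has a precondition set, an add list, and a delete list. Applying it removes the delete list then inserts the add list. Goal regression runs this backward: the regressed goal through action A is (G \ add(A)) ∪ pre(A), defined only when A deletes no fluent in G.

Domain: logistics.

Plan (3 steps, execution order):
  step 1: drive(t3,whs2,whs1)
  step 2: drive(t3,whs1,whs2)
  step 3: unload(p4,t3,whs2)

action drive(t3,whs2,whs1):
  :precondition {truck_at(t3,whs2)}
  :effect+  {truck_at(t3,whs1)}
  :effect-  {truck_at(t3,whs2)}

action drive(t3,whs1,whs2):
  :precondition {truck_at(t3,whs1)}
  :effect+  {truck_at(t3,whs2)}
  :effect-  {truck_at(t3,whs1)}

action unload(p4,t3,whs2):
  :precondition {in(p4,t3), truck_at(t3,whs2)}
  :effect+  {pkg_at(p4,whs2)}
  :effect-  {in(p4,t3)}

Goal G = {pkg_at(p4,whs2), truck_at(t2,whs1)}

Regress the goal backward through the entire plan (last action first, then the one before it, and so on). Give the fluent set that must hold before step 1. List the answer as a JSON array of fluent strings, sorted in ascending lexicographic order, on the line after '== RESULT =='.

Work backward from the goal:
  through step 3 (unload(p4,t3,whs2)): drop {pkg_at(p4,whs2)}, keep {truck_at(t2,whs1)}, require {in(p4,t3), truck_at(t3,whs2)}
    → {in(p4,t3), truck_at(t2,whs1), truck_at(t3,whs2)}
  through step 2 (drive(t3,whs1,whs2)): drop {truck_at(t3,whs2)}, keep {in(p4,t3), truck_at(t2,whs1)}, require {truck_at(t3,whs1)}
    → {in(p4,t3), truck_at(t2,whs1), truck_at(t3,whs1)}
  through step 1 (drive(t3,whs2,whs1)): drop {truck_at(t3,whs1)}, keep {in(p4,t3), truck_at(t2,whs1)}, require {truck_at(t3,whs2)}
    → {in(p4,t3), truck_at(t2,whs1), truck_at(t3,whs2)}

== RESULT ==
["in(p4,t3)", "truck_at(t2,whs1)", "truck_at(t3,whs2)"]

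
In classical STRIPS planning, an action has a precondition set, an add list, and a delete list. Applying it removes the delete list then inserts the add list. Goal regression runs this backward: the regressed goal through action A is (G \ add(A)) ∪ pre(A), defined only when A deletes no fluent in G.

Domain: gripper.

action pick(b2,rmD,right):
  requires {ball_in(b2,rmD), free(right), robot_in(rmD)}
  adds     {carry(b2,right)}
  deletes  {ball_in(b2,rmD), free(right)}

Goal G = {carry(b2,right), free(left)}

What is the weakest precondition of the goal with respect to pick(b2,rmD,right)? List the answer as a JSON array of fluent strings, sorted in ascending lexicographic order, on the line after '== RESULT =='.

Compute (G \ add) ∪ pre:
  G ∩ del = {}  (empty — regression defined)
  G \ add = {carry(b2,right), free(left)} \ {carry(b2,right)} = {free(left)}
  ∪ pre   = {free(left)} ∪ {ball_in(b2,rmD), free(right), robot_in(rmD)}
          = {ball_in(b2,rmD), free(left), free(right), robot_in(rmD)}

== RESULT ==
["ball_in(b2,rmD)", "free(left)", "free(right)", "robot_in(rmD)"]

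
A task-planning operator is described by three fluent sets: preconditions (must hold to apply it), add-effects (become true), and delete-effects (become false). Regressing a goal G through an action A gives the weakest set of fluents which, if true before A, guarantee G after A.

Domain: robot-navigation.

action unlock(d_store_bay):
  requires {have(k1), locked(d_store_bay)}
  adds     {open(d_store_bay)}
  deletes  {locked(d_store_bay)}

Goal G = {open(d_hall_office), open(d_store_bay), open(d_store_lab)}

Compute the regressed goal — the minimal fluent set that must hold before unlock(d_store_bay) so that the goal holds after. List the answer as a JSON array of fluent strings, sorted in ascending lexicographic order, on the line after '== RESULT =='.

Compute (G \ add) ∪ pre:
  G ∩ del = {}  (empty — regression defined)
  G \ add = {open(d_hall_office), open(d_store_bay), open(d_store_lab)} \ {open(d_store_bay)} = {open(d_hall_office), open(d_store_lab)}
  ∪ pre   = {open(d_hall_office), open(d_store_lab)} ∪ {have(k1), locked(d_store_bay)}
          = {have(k1), locked(d_store_bay), open(d_hall_office), open(d_store_lab)}

== RESULT ==
["have(k1)", "locked(d_store_bay)", "open(d_hall_office)", "open(d_store_lab)"]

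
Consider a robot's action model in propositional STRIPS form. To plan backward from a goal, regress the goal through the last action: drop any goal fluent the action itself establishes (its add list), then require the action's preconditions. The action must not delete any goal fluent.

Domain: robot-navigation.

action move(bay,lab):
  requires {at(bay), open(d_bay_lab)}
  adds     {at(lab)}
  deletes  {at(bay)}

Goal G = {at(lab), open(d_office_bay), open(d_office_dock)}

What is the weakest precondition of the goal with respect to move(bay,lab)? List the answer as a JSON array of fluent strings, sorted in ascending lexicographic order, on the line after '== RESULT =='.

Regress:
  G ∩ del = {}  (empty — regression defined)
  G \ add = {at(lab), open(d_office_bay), open(d_office_dock)} \ {at(lab)} = {open(d_office_bay), open(d_office_dock)}
  ∪ pre   = {open(d_office_bay), open(d_office_dock)} ∪ {at(bay), open(d_bay_lab)}
          = {at(bay), open(d_bay_lab), open(d_office_bay), open(d_office_dock)}

== RESULT ==
["at(bay)", "open(d_bay_lab)", "open(d_office_bay)", "open(d_office_dock)"]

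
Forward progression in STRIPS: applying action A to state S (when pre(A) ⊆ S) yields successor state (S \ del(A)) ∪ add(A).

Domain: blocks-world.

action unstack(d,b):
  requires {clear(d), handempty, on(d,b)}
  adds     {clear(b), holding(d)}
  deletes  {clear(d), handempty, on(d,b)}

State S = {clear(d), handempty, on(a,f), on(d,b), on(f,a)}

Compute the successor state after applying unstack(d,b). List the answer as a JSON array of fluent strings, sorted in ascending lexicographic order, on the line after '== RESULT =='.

Compute (S \ del) ∪ add:
  pre ⊆ S: {clear(d), handempty, on(d,b)} ⊆ S  — applicable
  S \ del = {on(a,f), on(f,a)}
  ∪ add   = {clear(b), holding(d), on(a,f), on(f,a)}

== RESULT ==
["clear(b)", "holding(d)", "on(a,f)", "on(f,a)"]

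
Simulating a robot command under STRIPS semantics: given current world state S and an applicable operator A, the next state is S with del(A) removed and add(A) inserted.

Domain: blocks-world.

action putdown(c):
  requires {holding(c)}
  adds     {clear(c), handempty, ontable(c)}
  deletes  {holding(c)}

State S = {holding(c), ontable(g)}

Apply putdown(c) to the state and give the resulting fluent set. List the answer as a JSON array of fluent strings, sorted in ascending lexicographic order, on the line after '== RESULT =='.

Progress:
  pre ⊆ S: {holding(c)} ⊆ S  — applicable
  S \ del = {ontable(g)}
  ∪ add   = {clear(c), handempty, ontable(c), ontable(g)}

== RESULT ==
["clear(c)", "handempty", "ontable(c)", "ontable(g)"]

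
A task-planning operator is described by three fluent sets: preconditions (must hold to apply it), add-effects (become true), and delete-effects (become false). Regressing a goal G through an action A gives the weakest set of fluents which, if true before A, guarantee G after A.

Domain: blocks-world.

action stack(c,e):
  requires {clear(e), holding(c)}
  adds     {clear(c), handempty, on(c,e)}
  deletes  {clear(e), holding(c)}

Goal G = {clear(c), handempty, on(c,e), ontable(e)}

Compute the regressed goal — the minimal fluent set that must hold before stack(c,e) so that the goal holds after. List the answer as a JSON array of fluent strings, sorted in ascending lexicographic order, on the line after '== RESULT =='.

Regress:
  G ∩ del = {}  (empty — regression defined)
  G \ add = {clear(c), handempty, on(c,e), ontable(e)} \ {clear(c), handempty, on(c,e)} = {ontable(e)}
  ∪ pre   = {ontable(e)} ∪ {clear(e), holding(c)}
          = {clear(e), holding(c), ontable(e)}

== RESULT ==
["clear(e)", "holding(c)", "ontable(e)"]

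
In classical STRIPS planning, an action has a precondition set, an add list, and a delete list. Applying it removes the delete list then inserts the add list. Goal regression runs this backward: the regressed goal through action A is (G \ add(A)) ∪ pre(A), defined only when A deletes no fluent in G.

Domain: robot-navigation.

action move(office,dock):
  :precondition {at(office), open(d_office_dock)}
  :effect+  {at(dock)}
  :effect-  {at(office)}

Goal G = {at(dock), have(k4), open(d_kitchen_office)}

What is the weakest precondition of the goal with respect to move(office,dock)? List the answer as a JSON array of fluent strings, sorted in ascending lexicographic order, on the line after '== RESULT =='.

Regress:
  G ∩ del = {}  (empty — regression defined)
  G \ add = {at(dock), have(k4), open(d_kitchen_office)} \ {at(dock)} = {have(k4), open(d_kitchen_office)}
  ∪ pre   = {have(k4), open(d_kitchen_office)} ∪ {at(office), open(d_office_dock)}
          = {at(office), have(k4), open(d_kitchen_office), open(d_office_dock)}

== RESULT ==
["at(office)", "have(k4)", "open(d_kitchen_office)", "open(d_office_dock)"]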